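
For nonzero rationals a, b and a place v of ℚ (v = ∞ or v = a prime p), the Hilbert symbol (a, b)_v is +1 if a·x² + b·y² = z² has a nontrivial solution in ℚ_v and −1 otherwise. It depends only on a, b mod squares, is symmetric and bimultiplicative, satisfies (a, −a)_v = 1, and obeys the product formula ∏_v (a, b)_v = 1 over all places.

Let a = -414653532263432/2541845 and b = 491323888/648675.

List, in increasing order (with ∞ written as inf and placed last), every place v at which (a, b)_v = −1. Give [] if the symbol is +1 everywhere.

(a, b) ≡ (-10, 2109) mod (ℚ^×)²; places V = {2, 3, 5, 7, 11, 19, 23, 31, 37, ∞}.
(a,b)_5: α=-1, u≡2; β=-2, v≡4 (mod 5); (2|5)=-1, (4|5)=+1; sign (−1)^0·-1^-2·+1^-1 = +1.
(a,b)_37: α=2, u≡3; β=1, v≡6 (mod 37); (3|37)=+1, (6|37)=-1; sign (−1)^0·+1^1·-1^2 = +1.
(a,b)_11: α=2, u≡9; β=2, v≡2 (mod 11); (9|11)=+1, (2|11)=-1; sign (−1)^0·+1^2·-1^2 = +1.
(a,b)_3: α=0, u≡2; β=-3, v≡1 (mod 3); (2|3)=-1, (1|3)=+1; sign (−1)^0·-1^-3·+1^0 = -1.
(a,b)_7: α=4, u≡1; β=0, v≡1 (mod 7); (1|7)=+1, (1|7)=+1; sign (−1)^0·+1^0·+1^4 = +1.
(a,b)_2: α=3, β=4; u≡3, v≡5 (mod 8); ε(u)ε(v)=1·0, αω(v)=3·1, βω(u)=4·1; sum ≡ 1  ⇒  -1.
(a,b)_31: α=-2, u≡23; β=-2, v≡28 (mod 31); (23|31)=-1, (28|31)=+1; sign (−1)^0·-1^-2·+1^-2 = +1.
(a,b)_23: α=-2, u≡2; β=0, v≡16 (mod 23); (2|23)=+1, (16|23)=+1; sign (−1)^0·+1^0·+1^-2 = +1.
(a,b)_∞: sgn(-10)=−, sgn(2109)=+, so +1.
(a,b)_19: α=4, u≡17; β=3, v≡9 (mod 19); (17|19)=+1, (9|19)=+1; sign (−1)^0·+1^3·+1^4 = +1.
Ram(-10, 2109) = {2, 3}; no ℚ_2-point on the conic.

[2, 3]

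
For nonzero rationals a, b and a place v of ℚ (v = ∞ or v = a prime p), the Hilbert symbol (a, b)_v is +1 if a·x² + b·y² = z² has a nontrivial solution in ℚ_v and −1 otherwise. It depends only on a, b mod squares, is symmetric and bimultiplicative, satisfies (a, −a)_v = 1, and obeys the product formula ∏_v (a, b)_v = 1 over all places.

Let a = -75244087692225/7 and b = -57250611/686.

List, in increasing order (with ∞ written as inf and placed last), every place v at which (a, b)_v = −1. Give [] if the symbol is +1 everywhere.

(a, b) ≡ (-7, -308154) mod (ℚ^×)²; places V = {2, 3, 5, 7, 11, 17, 23, 29, ∞}.
(a,b)_3: α=4, u≡2; β=3, v≡2 (mod 3); (2|3)=-1, (2|3)=-1; sign (−1)^0·-1^3·-1^4 = -1.
(a,b)_∞: sgn(-7)=−, sgn(-308154)=−, so -1.
(a,b)_11: α=0, u≡3; β=1, v≡4 (mod 11); (3|11)=+1, (4|11)=+1; sign (−1)^0·+1^1·+1^0 = +1.
(a,b)_23: α=2, u≡18; β=1, v≡7 (mod 23); (18|23)=+1, (7|23)=-1; sign (−1)^0·+1^1·-1^2 = +1.
(a,b)_17: α=4, u≡10; β=2, v≡6 (mod 17); (10|17)=-1, (6|17)=-1; sign (−1)^0·-1^2·-1^4 = +1.
(a,b)_2: α=0, β=-1; u≡1, v≡3 (mod 8); ε(u)ε(v)=0·1, αω(v)=0·1, βω(u)=-1·0; sum ≡ 0  ⇒  +1.
(a,b)_29: α=2, u≡5; β=1, v≡10 (mod 29); (5|29)=+1, (10|29)=-1; sign (−1)^0·+1^1·-1^2 = +1.
(a,b)_7: α=-1, u≡3; β=-3, v≡1 (mod 7); (3|7)=-1, (1|7)=+1; sign (−1)^1·-1^-3·+1^-1 = +1.
(a,b)_5: α=2, u≡3; β=0, v≡4 (mod 5); (3|5)=-1, (4|5)=+1; sign (−1)^0·-1^0·+1^2 = +1.
(-7, -308154 / ℚ) ramifies at {3, ∞}: a division algebra.

[3, inf]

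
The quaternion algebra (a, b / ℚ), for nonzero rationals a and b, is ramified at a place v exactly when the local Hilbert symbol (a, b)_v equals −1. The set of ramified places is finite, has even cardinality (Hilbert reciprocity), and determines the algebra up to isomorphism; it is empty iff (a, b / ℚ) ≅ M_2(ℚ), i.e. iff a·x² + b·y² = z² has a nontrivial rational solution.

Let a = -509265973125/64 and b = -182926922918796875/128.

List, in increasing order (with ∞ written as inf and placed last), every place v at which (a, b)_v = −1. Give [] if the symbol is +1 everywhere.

[2, inf]

Mod squares: a ≡ -13, b ≡ -406. Check v ∈ {∞, 2, 3, 5, 7, 13, 29}.
v=29: a=29^2·(≡25), b=29^3·(≡26) mod 29; (25|29)=+1, (26|29)=-1; (−1)^{2·3·14}·(+1)^3·(-1)^2 = +1.
v=5: a=5^4·(≡2), b=5^6·(≡4) mod 5; (2|5)=-1, (4|5)=+1; (−1)^{4·6·2}·(-1)^6·(+1)^4 = +1.
v=3: a=3^2·(≡2), b=3^0·(≡2) mod 3; (2|3)=-1, (2|3)=-1; (−1)^{2·0·1}·(-1)^0·(-1)^2 = +1.
v=2: v_2(a)=-6, v_2(b)=-7; units ≡ 3, 5 (mod 8); ε·ε+αω+βω = 1·0+-6·1+-7·1 ≡ 1  ⇒  (a,b)_2 = -1.
v=7: a=7^2·(≡4), b=7^5·(≡3) mod 7; (4|7)=+1, (3|7)=-1; (−1)^{2·5·3}·(+1)^5·(-1)^2 = +1.
v=13: a=13^3·(≡4), b=13^4·(≡1) mod 13; (4|13)=+1, (1|13)=+1; (−1)^{3·4·6}·(+1)^4·(+1)^3 = +1.
v=∞: -13 < 0 and -406 < 0  ⇒  (a,b)_∞ = -1.
(-13, -406 / ℚ) ramifies at {2, ∞}: a division algebra.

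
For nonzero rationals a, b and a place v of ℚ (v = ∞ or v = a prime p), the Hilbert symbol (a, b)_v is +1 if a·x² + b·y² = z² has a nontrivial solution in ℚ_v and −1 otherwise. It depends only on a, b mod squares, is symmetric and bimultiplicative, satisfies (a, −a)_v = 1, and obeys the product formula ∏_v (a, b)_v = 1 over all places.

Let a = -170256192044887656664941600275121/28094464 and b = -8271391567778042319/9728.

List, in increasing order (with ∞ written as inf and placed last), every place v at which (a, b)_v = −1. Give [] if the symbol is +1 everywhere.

[2, 7, 19, inf]

Mod squares: a ≡ -779, b ≡ -408842. Check v ∈ {∞, 2, 3, 7, 11, 19, 23, 29, 41, 53}.
v=∞: -779 < 0 and -408842 < 0  ⇒  (a,b)_∞ = -1.
v=19: a=19^-3·(≡6), b=19^-1·(≡9) mod 19; (6|19)=+1, (9|19)=+1; (−1)^{-3·-1·9}·(+1)^-1·(+1)^-3 = -1.
v=23: a=23^4·(≡4), b=23^2·(≡18) mod 23; (4|23)=+1, (18|23)=+1; (−1)^{4·2·11}·(+1)^2·(+1)^4 = +1.
v=53: a=53^2·(≡40), b=53^1·(≡38) mod 53; (40|53)=+1, (38|53)=+1; (−1)^{2·1·26}·(+1)^1·(+1)^2 = +1.
v=3: a=3^16·(≡1), b=3^10·(≡1) mod 3; (1|3)=+1, (1|3)=+1; (−1)^{16·10·1}·(+1)^10·(+1)^16 = +1.
v=41: a=41^3·(≡22), b=41^2·(≡25) mod 41; (22|41)=-1, (25|41)=+1; (−1)^{3·2·20}·(-1)^2·(+1)^3 = +1.
v=7: a=7^2·(≡5), b=7^1·(≡2) mod 7; (5|7)=-1, (2|7)=+1; (−1)^{2·1·3}·(-1)^1·(+1)^2 = -1.
v=11: a=11^6·(≡2), b=11^4·(≡6) mod 11; (2|11)=-1, (6|11)=-1; (−1)^{6·4·5}·(-1)^4·(-1)^6 = +1.
v=29: a=29^2·(≡9), b=29^1·(≡20) mod 29; (9|29)=+1, (20|29)=+1; (−1)^{2·1·14}·(+1)^1·(+1)^2 = +1.
v=2: v_2(a)=-12, v_2(b)=-9; units ≡ 5, 3 (mod 8); ε·ε+αω+βω = 0·1+-12·1+-9·1 ≡ 1  ⇒  (a,b)_2 = -1.
|Ram(-779, -408842)| = 4, even; anisotropic at {2, 7, 19, ∞}.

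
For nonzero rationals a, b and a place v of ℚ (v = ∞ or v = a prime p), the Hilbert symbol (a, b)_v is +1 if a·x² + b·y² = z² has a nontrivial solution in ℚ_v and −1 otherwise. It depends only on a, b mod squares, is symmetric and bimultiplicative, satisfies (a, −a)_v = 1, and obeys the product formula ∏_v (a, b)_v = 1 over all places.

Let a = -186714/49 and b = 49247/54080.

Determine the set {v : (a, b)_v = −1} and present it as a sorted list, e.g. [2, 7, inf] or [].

(a, b) ≡ (-20746, 2035) mod (ℚ^×)²; places V = {2, 3, 5, 7, 11, 13, 23, 37, 41, ∞}.
(a,b)_11: α=1, u≡2; β=3, v≡1 (mod 11); (2|11)=-1, (1|11)=+1; sign (−1)^1·-1^3·+1^1 = +1.
(a,b)_37: α=0, u≡36; β=1, v≡8 (mod 37); (36|37)=+1, (8|37)=-1; sign (−1)^0·+1^1·-1^0 = +1.
(a,b)_23: α=1, u≡8; β=0, v≡17 (mod 23); (8|23)=+1, (17|23)=-1; sign (−1)^0·+1^0·-1^1 = -1.
(a,b)_13: α=0, u≡7; β=-2, v≡2 (mod 13); (7|13)=-1, (2|13)=-1; sign (−1)^0·-1^-2·-1^0 = +1.
(a,b)_3: α=2, u≡2; β=0, v≡1 (mod 3); (2|3)=-1, (1|3)=+1; sign (−1)^0·-1^0·+1^2 = +1.
(a,b)_41: α=1, u≡15; β=0, v≡6 (mod 41); (15|41)=-1, (6|41)=-1; sign (−1)^0·-1^0·-1^1 = -1.
(a,b)_∞: sgn(-20746)=−, sgn(2035)=+, so +1.
(a,b)_5: α=0, u≡4; β=-1, v≡2 (mod 5); (4|5)=+1, (2|5)=-1; sign (−1)^0·+1^-1·-1^0 = +1.
(a,b)_2: α=1, β=-6; u≡3, v≡3 (mod 8); ε(u)ε(v)=1·1, αω(v)=1·1, βω(u)=-6·1; sum ≡ 0  ⇒  +1.
(a,b)_7: α=-2, u≡4; β=0, v≡6 (mod 7); (4|7)=+1, (6|7)=-1; sign (−1)^0·+1^0·-1^-2 = +1.
Ram(-20746, 2035) = {23, 41}; no ℚ_23-point on the conic.

[23, 41]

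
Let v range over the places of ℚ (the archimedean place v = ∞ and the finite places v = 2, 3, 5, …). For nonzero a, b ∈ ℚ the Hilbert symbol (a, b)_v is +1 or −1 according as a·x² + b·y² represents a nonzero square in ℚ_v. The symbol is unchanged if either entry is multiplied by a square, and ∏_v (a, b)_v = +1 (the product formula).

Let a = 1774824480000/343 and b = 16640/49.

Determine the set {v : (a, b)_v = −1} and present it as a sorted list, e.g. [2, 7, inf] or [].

(a, b) ≡ (51051, 65) mod (ℚ^×)²; places V = {2, 3, 5, 7, 11, 13, 17, ∞}.
(a,b)_11: α=1, u≡6; β=0, v≡6 (mod 11); (6|11)=-1, (6|11)=-1; sign (−1)^0·-1^0·-1^1 = -1.
(a,b)_5: α=4, u≡1; β=1, v≡2 (mod 5); (1|5)=+1, (2|5)=-1; sign (−1)^0·+1^1·-1^4 = +1.
(a,b)_∞: sgn(51051)=+, sgn(65)=+, so +1.
(a,b)_2: α=8, β=8; u≡3, v≡1 (mod 8); ε(u)ε(v)=1·0, αω(v)=8·0, βω(u)=8·1; sum ≡ 0  ⇒  +1.
(a,b)_13: α=3, u≡9; β=1, v≡11 (mod 13); (9|13)=+1, (11|13)=-1; sign (−1)^0·+1^1·-1^3 = -1.
(a,b)_3: α=3, u≡1; β=0, v≡2 (mod 3); (1|3)=+1, (2|3)=-1; sign (−1)^0·+1^0·-1^3 = -1.
(a,b)_7: α=-3, u≡5; β=-2, v≡1 (mod 7); (5|7)=-1, (1|7)=+1; sign (−1)^0·-1^-2·+1^-3 = +1.
(a,b)_17: α=1, u≡14; β=0, v≡10 (mod 17); (14|17)=-1, (10|17)=-1; sign (−1)^0·-1^0·-1^1 = -1.
Ram(51051, 65) = {3, 11, 13, 17}; no ℚ_3-point on the conic.

[3, 11, 13, 17]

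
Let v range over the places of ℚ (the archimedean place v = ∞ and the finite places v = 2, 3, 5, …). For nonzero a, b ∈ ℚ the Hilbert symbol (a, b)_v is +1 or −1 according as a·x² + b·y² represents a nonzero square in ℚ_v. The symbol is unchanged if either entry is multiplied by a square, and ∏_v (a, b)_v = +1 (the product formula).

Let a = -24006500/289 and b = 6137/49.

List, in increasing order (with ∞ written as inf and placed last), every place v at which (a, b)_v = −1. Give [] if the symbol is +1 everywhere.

[5, 7]

(a, b) ≡ (-665, 17) mod (ℚ^×)²; places V = {2, 5, 7, 17, 19, ∞}.
(a,b)_19: α=3, u≡18; β=2, v≡5 (mod 19); (18|19)=-1, (5|19)=+1; sign (−1)^0·-1^2·+1^3 = +1.
(a,b)_17: α=-2, u≡16; β=1, v≡15 (mod 17); (16|17)=+1, (15|17)=+1; sign (−1)^0·+1^1·+1^-2 = +1.
(a,b)_∞: sgn(-665)=−, sgn(17)=+, so +1.
(a,b)_5: α=3, u≡2; β=0, v≡3 (mod 5); (2|5)=-1, (3|5)=-1; sign (−1)^0·-1^0·-1^3 = -1.
(a,b)_7: α=1, u≡5; β=-2, v≡5 (mod 7); (5|7)=-1, (5|7)=-1; sign (−1)^0·-1^-2·-1^1 = -1.
(a,b)_2: α=2, β=0; u≡7, v≡1 (mod 8); ε(u)ε(v)=1·0, αω(v)=2·0, βω(u)=0·0; sum ≡ 0  ⇒  +1.
|Ram(-665, 17)| = 2, even; anisotropic at {5, 7}.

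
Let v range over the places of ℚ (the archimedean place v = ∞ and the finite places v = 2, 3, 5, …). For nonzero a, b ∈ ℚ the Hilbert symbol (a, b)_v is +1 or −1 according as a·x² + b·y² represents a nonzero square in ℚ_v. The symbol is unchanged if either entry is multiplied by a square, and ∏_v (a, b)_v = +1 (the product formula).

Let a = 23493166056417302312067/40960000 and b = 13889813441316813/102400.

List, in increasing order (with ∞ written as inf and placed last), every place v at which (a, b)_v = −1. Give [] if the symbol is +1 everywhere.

[3, 13]

(a, b) ≡ (3003, 533) mod (ℚ^×)²; places V = {2, 3, 5, 7, 11, 13, 41, ∞}.
(a,b)_3: α=5, u≡2; β=2, v≡2 (mod 3); (2|3)=-1, (2|3)=-1; sign (−1)^0·-1^2·-1^5 = -1.
(a,b)_11: α=3, u≡3; β=4, v≡3 (mod 11); (3|11)=+1, (3|11)=+1; sign (−1)^0·+1^4·+1^3 = +1.
(a,b)_∞: sgn(3003)=+, sgn(533)=+, so +1.
(a,b)_7: α=11, u≡4; β=6, v≡2 (mod 7); (4|7)=+1, (2|7)=+1; sign (−1)^0·+1^6·+1^11 = +1.
(a,b)_5: α=-4, u≡2; β=-2, v≡3 (mod 5); (2|5)=-1, (3|5)=-1; sign (−1)^0·-1^-2·-1^-4 = +1.
(a,b)_41: α=4, u≡1; β=3, v≡13 (mod 41); (1|41)=+1, (13|41)=-1; sign (−1)^0·+1^3·-1^4 = +1.
(a,b)_13: α=1, u≡12; β=1, v≡8 (mod 13); (12|13)=+1, (8|13)=-1; sign (−1)^0·+1^1·-1^1 = -1.
(a,b)_2: α=-16, β=-12; u≡3, v≡5 (mod 8); ε(u)ε(v)=1·0, αω(v)=-16·1, βω(u)=-12·1; sum ≡ 0  ⇒  +1.
Ram(3003, 533) = {3, 13}; no ℚ_3-point on the conic.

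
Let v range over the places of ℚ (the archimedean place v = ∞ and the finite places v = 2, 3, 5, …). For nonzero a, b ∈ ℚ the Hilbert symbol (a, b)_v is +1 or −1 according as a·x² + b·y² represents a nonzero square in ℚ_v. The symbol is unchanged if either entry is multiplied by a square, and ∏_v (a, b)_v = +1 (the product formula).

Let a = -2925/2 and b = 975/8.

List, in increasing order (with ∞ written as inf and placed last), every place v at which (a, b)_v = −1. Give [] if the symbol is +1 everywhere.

Mod squares: a ≡ -26, b ≡ 78. Check v ∈ {∞, 2, 3, 5, 13}.
v=2: v_2(a)=-1, v_2(b)=-3; units ≡ 3, 7 (mod 8); ε·ε+αω+βω = 1·1+-1·0+-3·1 ≡ 0  ⇒  (a,b)_2 = +1.
v=5: a=5^2·(≡4), b=5^2·(≡3) mod 5; (4|5)=+1, (3|5)=-1; (−1)^{2·2·2}·(+1)^2·(-1)^2 = +1.
v=3: a=3^2·(≡1), b=3^1·(≡2) mod 3; (1|3)=+1, (2|3)=-1; (−1)^{2·1·1}·(+1)^1·(-1)^2 = +1.
v=∞: -26 < 0 and 78 > 0  ⇒  (a,b)_∞ = +1.
v=13: a=13^1·(≡11), b=13^1·(≡11) mod 13; (11|13)=-1, (11|13)=-1; (−1)^{1·1·6}·(-1)^1·(-1)^1 = +1.
Ram(a, b) = ∅: the form -26·x² + 78·y² − z² is isotropic over every ℚ_v, so by Hasse–Minkowski it is isotropic over ℚ.

[]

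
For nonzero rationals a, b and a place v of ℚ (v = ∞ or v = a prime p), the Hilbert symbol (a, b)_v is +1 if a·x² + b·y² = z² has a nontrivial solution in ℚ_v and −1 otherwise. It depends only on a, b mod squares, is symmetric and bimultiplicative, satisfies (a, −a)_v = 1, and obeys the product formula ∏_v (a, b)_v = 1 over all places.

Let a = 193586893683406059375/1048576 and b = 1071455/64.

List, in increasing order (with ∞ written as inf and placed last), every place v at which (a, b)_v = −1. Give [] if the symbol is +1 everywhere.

[2, 23]

Mod squares: a ≡ 15295, b ≡ 8855. Check v ∈ {∞, 2, 3, 5, 7, 11, 19, 23}.
v=2: v_2(a)=-20, v_2(b)=-6; units ≡ 7, 7 (mod 8); ε·ε+αω+βω = 1·1+-20·0+-6·0 ≡ 1  ⇒  (a,b)_2 = -1.
v=3: a=3^2·(≡1), b=3^0·(≡2) mod 3; (1|3)=+1, (2|3)=-1; (−1)^{2·0·1}·(+1)^0·(-1)^2 = +1.
v=7: a=7^5·(≡4), b=7^1·(≡3) mod 7; (4|7)=+1, (3|7)=-1; (−1)^{5·1·3}·(+1)^1·(-1)^5 = +1.
v=19: a=19^1·(≡6), b=19^0·(≡1) mod 19; (6|19)=+1, (1|19)=+1; (−1)^{1·0·9}·(+1)^0·(+1)^1 = +1.
v=11: a=11^6·(≡5), b=11^3·(≡10) mod 11; (5|11)=+1, (10|11)=-1; (−1)^{6·3·5}·(+1)^3·(-1)^6 = +1.
v=5: a=5^5·(≡4), b=5^1·(≡4) mod 5; (4|5)=+1, (4|5)=+1; (−1)^{5·1·2}·(+1)^1·(+1)^5 = +1.
v=∞: 15295 > 0 and 8855 > 0  ⇒  (a,b)_∞ = +1.
v=23: a=23^3·(≡17), b=23^1·(≡21) mod 23; (17|23)=-1, (21|23)=-1; (−1)^{3·1·11}·(-1)^1·(-1)^3 = -1.
(15295, 8855 / ℚ) ramifies at {2, 23}: a division algebra.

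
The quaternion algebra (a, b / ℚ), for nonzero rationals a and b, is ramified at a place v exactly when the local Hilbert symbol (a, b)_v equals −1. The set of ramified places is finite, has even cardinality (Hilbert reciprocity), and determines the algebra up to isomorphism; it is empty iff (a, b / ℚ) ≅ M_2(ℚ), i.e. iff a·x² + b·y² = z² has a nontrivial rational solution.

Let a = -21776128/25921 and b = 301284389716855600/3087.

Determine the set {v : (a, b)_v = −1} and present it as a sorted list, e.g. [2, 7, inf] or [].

[23, 41]

(a, b) ≡ (-703, 244237) mod (ℚ^×)²; places V = {2, 3, 5, 7, 11, 19, 23, 37, 41, ∞}.
(a,b)_41: α=0, u≡27; β=1, v≡3 (mod 41); (27|41)=-1, (3|41)=-1; sign (−1)^0·-1^1·-1^0 = -1.
(a,b)_23: α=-2, u≡14; β=1, v≡16 (mod 23); (14|23)=-1, (16|23)=+1; sign (−1)^0·-1^1·+1^-2 = -1.
(a,b)_3: α=0, u≡2; β=-2, v≡1 (mod 3); (2|3)=-1, (1|3)=+1; sign (−1)^0·-1^-2·+1^0 = +1.
(a,b)_2: α=8, β=4; u≡1, v≡5 (mod 8); ε(u)ε(v)=0·0, αω(v)=8·1, βω(u)=4·0; sum ≡ 0  ⇒  +1.
(a,b)_7: α=-2, u≡1; β=-3, v≡3 (mod 7); (1|7)=+1, (3|7)=-1; sign (−1)^0·+1^-3·-1^-2 = +1.
(a,b)_37: α=1, u≡6; β=3, v≡13 (mod 37); (6|37)=-1, (13|37)=-1; sign (−1)^0·-1^3·-1^1 = +1.
(a,b)_11: α=2, u≡5; β=2, v≡9 (mod 11); (5|11)=+1, (9|11)=+1; sign (−1)^0·+1^2·+1^2 = +1.
(a,b)_19: α=1, u≡5; β=4, v≡16 (mod 19); (5|19)=+1, (16|19)=+1; sign (−1)^0·+1^4·+1^1 = +1.
(a,b)_∞: sgn(-703)=−, sgn(244237)=+, so +1.
(a,b)_5: α=0, u≡2; β=2, v≡2 (mod 5); (2|5)=-1, (2|5)=-1; sign (−1)^0·-1^2·-1^0 = +1.
Ram(-703, 244237) = {23, 41}; no ℚ_23-point on the conic.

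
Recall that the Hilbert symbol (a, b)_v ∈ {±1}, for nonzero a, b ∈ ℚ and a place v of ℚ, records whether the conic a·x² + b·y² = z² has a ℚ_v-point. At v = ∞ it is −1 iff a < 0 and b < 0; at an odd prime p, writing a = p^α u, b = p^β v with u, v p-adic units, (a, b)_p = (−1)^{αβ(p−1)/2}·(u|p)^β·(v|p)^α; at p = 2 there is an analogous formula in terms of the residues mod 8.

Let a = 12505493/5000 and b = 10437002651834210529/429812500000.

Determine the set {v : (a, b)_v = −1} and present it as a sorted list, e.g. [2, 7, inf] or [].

[2, 13]

Mod squares: a ≡ 154, b ≡ 130. Check v ∈ {∞, 2, 3, 5, 7, 11, 13, 23, 31}.
v=3: a=3^0·(≡1), b=3^8·(≡1) mod 3; (1|3)=+1, (1|3)=+1; (−1)^{0·8·1}·(+1)^8·(+1)^0 = +1.
v=23: a=23^0·(≡13), b=23^-2·(≡20) mod 23; (13|23)=+1, (20|23)=-1; (−1)^{0·-2·11}·(+1)^-2·(-1)^0 = +1.
v=5: a=5^-4·(≡1), b=5^-9·(≡1) mod 5; (1|5)=+1, (1|5)=+1; (−1)^{-4·-9·2}·(+1)^-9·(+1)^-4 = +1.
v=2: v_2(a)=-3, v_2(b)=-5; units ≡ 5, 1 (mod 8); ε·ε+αω+βω = 0·0+-3·0+-5·1 ≡ 1  ⇒  (a,b)_2 = -1.
v=13: a=13^2·(≡5), b=13^-1·(≡9) mod 13; (5|13)=-1, (9|13)=+1; (−1)^{2·-1·6}·(-1)^-1·(+1)^2 = -1.
v=∞: 154 > 0 and 130 > 0  ⇒  (a,b)_∞ = +1.
v=11: a=11^1·(≡4), b=11^4·(≡3) mod 11; (4|11)=+1, (3|11)=+1; (−1)^{1·4·5}·(+1)^4·(+1)^1 = +1.
v=7: a=7^1·(≡4), b=7^6·(≡2) mod 7; (4|7)=+1, (2|7)=+1; (−1)^{1·6·3}·(+1)^6·(+1)^1 = +1.
v=31: a=31^2·(≡13), b=31^4·(≡11) mod 31; (13|31)=-1, (11|31)=-1; (−1)^{2·4·15}·(-1)^4·(-1)^2 = +1.
Ram(154, 130) = {2, 13}; no ℚ_2-point on the conic.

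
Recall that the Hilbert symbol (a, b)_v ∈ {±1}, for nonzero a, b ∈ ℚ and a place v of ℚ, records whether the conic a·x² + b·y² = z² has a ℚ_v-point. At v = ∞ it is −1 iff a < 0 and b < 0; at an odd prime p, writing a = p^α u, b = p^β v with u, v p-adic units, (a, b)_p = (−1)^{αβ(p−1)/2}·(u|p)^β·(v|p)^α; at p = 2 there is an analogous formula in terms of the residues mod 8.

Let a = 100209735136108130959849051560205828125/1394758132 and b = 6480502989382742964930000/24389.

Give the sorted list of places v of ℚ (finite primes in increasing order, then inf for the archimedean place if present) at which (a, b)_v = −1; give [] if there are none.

[3, 17, 29, 37]

(a, b) ≡ (13367898609, 34017) mod (ℚ^×)²; places V = {2, 3, 5, 11, 13, 17, 19, 23, 29, 37, 43, ∞}.
(a,b)_3: α=11, u≡2; β=7, v≡2 (mod 3); (2|3)=-1, (2|3)=-1; sign (−1)^1·-1^7·-1^11 = -1.
(a,b)_∞: sgn(13367898609)=+, sgn(34017)=+, so +1.
(a,b)_19: α=3, u≡11; β=0, v≡1 (mod 19); (11|19)=+1, (1|19)=+1; sign (−1)^0·+1^0·+1^3 = +1.
(a,b)_2: α=-2, β=4; u≡1, v≡1 (mod 8); ε(u)ε(v)=0·0, αω(v)=-2·0, βω(u)=4·0; sum ≡ 0  ⇒  +1.
(a,b)_5: α=6, u≡4; β=4, v≡2 (mod 5); (4|5)=+1, (2|5)=-1; sign (−1)^0·+1^4·-1^6 = +1.
(a,b)_11: α=10, u≡6; β=6, v≡1 (mod 11); (6|11)=-1, (1|11)=+1; sign (−1)^0·-1^6·+1^10 = +1.
(a,b)_13: α=3, u≡3; β=2, v≡9 (mod 13); (3|13)=+1, (9|13)=+1; sign (−1)^0·+1^2·+1^3 = +1.
(a,b)_23: α=1, u≡8; β=1, v≡21 (mod 23); (8|23)=+1, (21|23)=-1; sign (−1)^1·+1^1·-1^1 = +1.
(a,b)_37: α=3, u≡9; β=2, v≡20 (mod 37); (9|37)=+1, (20|37)=-1; sign (−1)^0·+1^2·-1^3 = -1.
(a,b)_17: α=-1, u≡1; β=1, v≡10 (mod 17); (1|17)=+1, (10|17)=-1; sign (−1)^0·+1^1·-1^-1 = -1.
(a,b)_29: α=-5, u≡8; β=-3, v≡5 (mod 29); (8|29)=-1, (5|29)=+1; sign (−1)^0·-1^-3·+1^-5 = -1.
(a,b)_43: α=3, u≡35; β=2, v≡15 (mod 43); (35|43)=+1, (15|43)=+1; sign (−1)^0·+1^2·+1^3 = +1.
Ram(13367898609, 34017) = {3, 17, 29, 37}; no ℚ_3-point on the conic.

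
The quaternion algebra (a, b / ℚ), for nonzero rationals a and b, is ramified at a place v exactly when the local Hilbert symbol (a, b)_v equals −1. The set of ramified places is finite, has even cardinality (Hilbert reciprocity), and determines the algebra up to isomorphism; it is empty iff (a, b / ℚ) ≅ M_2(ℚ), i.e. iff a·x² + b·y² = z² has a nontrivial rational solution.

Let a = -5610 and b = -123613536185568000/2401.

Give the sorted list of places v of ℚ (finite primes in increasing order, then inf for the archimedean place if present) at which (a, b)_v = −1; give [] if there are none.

[2, 5, 13, inf]

(a, b) ≡ (-5610, -195) mod (ℚ^×)²; places V = {2, 3, 5, 7, 11, 13, 17, ∞}.
(a,b)_3: α=1, u≡2; β=5, v≡1 (mod 3); (2|3)=-1, (1|3)=+1; sign (−1)^1·-1^5·+1^1 = +1.
(a,b)_17: α=1, u≡10; β=4, v≡1 (mod 17); (10|17)=-1, (1|17)=+1; sign (−1)^0·-1^4·+1^1 = +1.
(a,b)_7: α=0, u≡4; β=-4, v≡2 (mod 7); (4|7)=+1, (2|7)=+1; sign (−1)^0·+1^-4·+1^0 = +1.
(a,b)_13: α=0, u≡6; β=1, v≡6 (mod 13); (6|13)=-1, (6|13)=-1; sign (−1)^0·-1^1·-1^0 = -1.
(a,b)_11: α=1, u≡7; β=4, v≡5 (mod 11); (7|11)=-1, (5|11)=+1; sign (−1)^0·-1^4·+1^1 = +1.
(a,b)_∞: sgn(-5610)=−, sgn(-195)=−, so -1.
(a,b)_2: α=1, β=8; u≡3, v≡5 (mod 8); ε(u)ε(v)=1·0, αω(v)=1·1, βω(u)=8·1; sum ≡ 1  ⇒  -1.
(a,b)_5: α=1, u≡3; β=3, v≡1 (mod 5); (3|5)=-1, (1|5)=+1; sign (−1)^0·-1^3·+1^1 = -1.
|Ram(-5610, -195)| = 4, even; anisotropic at {2, 5, 13, ∞}.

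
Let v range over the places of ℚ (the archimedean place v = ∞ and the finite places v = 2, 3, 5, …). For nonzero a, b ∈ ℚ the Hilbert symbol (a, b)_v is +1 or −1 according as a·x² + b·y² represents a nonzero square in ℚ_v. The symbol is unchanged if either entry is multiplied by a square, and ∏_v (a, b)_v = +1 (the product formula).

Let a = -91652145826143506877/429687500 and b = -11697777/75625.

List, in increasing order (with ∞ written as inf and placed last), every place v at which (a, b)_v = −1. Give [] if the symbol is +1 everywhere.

(a, b) ≡ (-23023, -273) mod (ℚ^×)²; places V = {2, 3, 5, 7, 11, 13, 23, ∞}.
(a,b)_∞: sgn(-23023)=−, sgn(-273)=−, so -1.
(a,b)_23: α=7, u≡5; β=2, v≡13 (mod 23); (5|23)=-1, (13|23)=+1; sign (−1)^0·-1^2·+1^7 = +1.
(a,b)_11: α=-1, u≡6; β=-2, v≡7 (mod 11); (6|11)=-1, (7|11)=-1; sign (−1)^0·-1^-2·-1^-1 = -1.
(a,b)_7: α=5, u≡4; β=1, v≡5 (mod 7); (4|7)=+1, (5|7)=-1; sign (−1)^1·+1^1·-1^5 = +1.
(a,b)_13: α=3, u≡9; β=1, v≡11 (mod 13); (9|13)=+1, (11|13)=-1; sign (−1)^0·+1^1·-1^3 = -1.
(a,b)_5: α=-10, u≡2; β=-4, v≡3 (mod 5); (2|5)=-1, (3|5)=-1; sign (−1)^0·-1^-4·-1^-10 = +1.
(a,b)_2: α=-2, β=0; u≡1, v≡7 (mod 8); ε(u)ε(v)=0·1, αω(v)=-2·0, βω(u)=0·0; sum ≡ 0  ⇒  +1.
(a,b)_3: α=6, u≡2; β=5, v≡2 (mod 3); (2|3)=-1, (2|3)=-1; sign (−1)^0·-1^5·-1^6 = -1.
(-23023, -273 / ℚ) ramifies at {3, 11, 13, ∞}: a division algebra.

[3, 11, 13, inf]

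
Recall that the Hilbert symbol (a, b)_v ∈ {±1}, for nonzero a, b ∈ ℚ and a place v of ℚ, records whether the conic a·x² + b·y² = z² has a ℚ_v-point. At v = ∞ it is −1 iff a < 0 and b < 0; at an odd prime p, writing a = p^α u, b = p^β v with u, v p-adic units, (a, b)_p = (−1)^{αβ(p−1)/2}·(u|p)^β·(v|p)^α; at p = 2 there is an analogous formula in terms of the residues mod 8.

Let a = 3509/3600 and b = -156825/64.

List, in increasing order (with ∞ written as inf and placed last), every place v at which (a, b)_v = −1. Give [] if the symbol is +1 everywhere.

Mod squares: a ≡ 29, b ≡ -697. Check v ∈ {∞, 2, 3, 5, 11, 17, 29, 41}.
v=29: a=29^1·(≡23), b=29^0·(≡6) mod 29; (23|29)=+1, (6|29)=+1; (−1)^{1·0·14}·(+1)^0·(+1)^1 = +1.
v=5: a=5^-2·(≡1), b=5^2·(≡3) mod 5; (1|5)=+1, (3|5)=-1; (−1)^{-2·2·2}·(+1)^2·(-1)^-2 = +1.
v=∞: 29 > 0 and -697 < 0  ⇒  (a,b)_∞ = +1.
v=3: a=3^-2·(≡2), b=3^2·(≡2) mod 3; (2|3)=-1, (2|3)=-1; (−1)^{-2·2·1}·(-1)^2·(-1)^-2 = +1.
v=41: a=41^0·(≡38), b=41^1·(≡28) mod 41; (38|41)=-1, (28|41)=-1; (−1)^{0·1·20}·(-1)^1·(-1)^0 = -1.
v=11: a=11^2·(≡6), b=11^0·(≡10) mod 11; (6|11)=-1, (10|11)=-1; (−1)^{2·0·5}·(-1)^0·(-1)^2 = +1.
v=2: v_2(a)=-4, v_2(b)=-6; units ≡ 5, 7 (mod 8); ε·ε+αω+βω = 0·1+-4·0+-6·1 ≡ 0  ⇒  (a,b)_2 = +1.
v=17: a=17^0·(≡11), b=17^1·(≡7) mod 17; (11|17)=-1, (7|17)=-1; (−1)^{0·1·8}·(-1)^1·(-1)^0 = -1.
(29, -697 / ℚ) ramifies at {17, 41}: a division algebra.

[17, 41]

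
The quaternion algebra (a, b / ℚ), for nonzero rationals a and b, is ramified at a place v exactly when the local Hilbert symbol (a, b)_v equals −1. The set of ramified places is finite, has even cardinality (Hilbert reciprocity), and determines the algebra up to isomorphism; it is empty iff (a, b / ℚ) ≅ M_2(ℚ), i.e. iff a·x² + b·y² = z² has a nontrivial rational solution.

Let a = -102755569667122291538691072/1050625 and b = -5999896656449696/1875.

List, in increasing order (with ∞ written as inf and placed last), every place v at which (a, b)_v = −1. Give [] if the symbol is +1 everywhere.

[3, 13, 19, inf]

(a, b) ≡ (-57057, -798) mod (ℚ^×)²; places V = {2, 3, 5, 7, 11, 13, 19, 23, 31, 41, ∞}.
(a,b)_∞: sgn(-57057)=−, sgn(-798)=−, so -1.
(a,b)_7: α=3, u≡4; β=1, v≡5 (mod 7); (4|7)=+1, (5|7)=-1; sign (−1)^1·+1^1·-1^3 = +1.
(a,b)_41: α=-2, u≡11; β=0, v≡13 (mod 41); (11|41)=-1, (13|41)=-1; sign (−1)^0·-1^0·-1^-2 = +1.
(a,b)_3: α=9, u≡1; β=-1, v≡1 (mod 3); (1|3)=+1, (1|3)=+1; sign (−1)^1·+1^-1·+1^9 = -1.
(a,b)_11: α=3, u≡1; β=2, v≡1 (mod 11); (1|11)=+1, (1|11)=+1; sign (−1)^0·+1^2·+1^3 = +1.
(a,b)_31: α=2, u≡4; β=0, v≡10 (mod 31); (4|31)=+1, (10|31)=+1; sign (−1)^0·+1^0·+1^2 = +1.
(a,b)_13: α=1, u≡2; β=2, v≡6 (mod 13); (2|13)=-1, (6|13)=-1; sign (−1)^0·-1^2·-1^1 = -1.
(a,b)_5: α=-4, u≡3; β=-4, v≡3 (mod 5); (3|5)=-1, (3|5)=-1; sign (−1)^0·-1^-4·-1^-4 = +1.
(a,b)_23: α=0, u≡9; β=2, v≡11 (mod 23); (9|23)=+1, (11|23)=-1; sign (−1)^0·+1^2·-1^0 = +1.
(a,b)_19: α=7, u≡18; β=5, v≡10 (mod 19); (18|19)=-1, (10|19)=-1; sign (−1)^1·-1^5·-1^7 = -1.
(a,b)_2: α=10, β=5; u≡7, v≡1 (mod 8); ε(u)ε(v)=1·0, αω(v)=10·0, βω(u)=5·0; sum ≡ 0  ⇒  +1.
|Ram(-57057, -798)| = 4, even; anisotropic at {3, 13, 19, ∞}.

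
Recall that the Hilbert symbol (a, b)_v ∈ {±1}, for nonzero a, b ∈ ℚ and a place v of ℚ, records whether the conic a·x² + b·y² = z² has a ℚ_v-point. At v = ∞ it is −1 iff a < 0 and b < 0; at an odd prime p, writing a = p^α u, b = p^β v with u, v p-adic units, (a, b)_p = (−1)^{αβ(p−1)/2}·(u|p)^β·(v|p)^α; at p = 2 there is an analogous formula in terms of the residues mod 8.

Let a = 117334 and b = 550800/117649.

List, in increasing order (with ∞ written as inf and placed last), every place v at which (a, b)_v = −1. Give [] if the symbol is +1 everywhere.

[7, 29]

(a, b) ≡ (406, 17) mod (ℚ^×)²; places V = {2, 3, 5, 7, 17, 29, ∞}.
(a,b)_7: α=1, u≡4; β=-6, v≡5 (mod 7); (4|7)=+1, (5|7)=-1; sign (−1)^0·+1^-6·-1^1 = -1.
(a,b)_29: α=1, u≡15; β=0, v≡21 (mod 29); (15|29)=-1, (21|29)=-1; sign (−1)^0·-1^0·-1^1 = -1.
(a,b)_∞: sgn(406)=+, sgn(17)=+, so +1.
(a,b)_17: α=2, u≡15; β=1, v≡13 (mod 17); (15|17)=+1, (13|17)=+1; sign (−1)^0·+1^1·+1^2 = +1.
(a,b)_3: α=0, u≡1; β=4, v≡2 (mod 3); (1|3)=+1, (2|3)=-1; sign (−1)^0·+1^4·-1^0 = +1.
(a,b)_5: α=0, u≡4; β=2, v≡3 (mod 5); (4|5)=+1, (3|5)=-1; sign (−1)^0·+1^2·-1^0 = +1.
(a,b)_2: α=1, β=4; u≡3, v≡1 (mod 8); ε(u)ε(v)=1·0, αω(v)=1·0, βω(u)=4·1; sum ≡ 0  ⇒  +1.
|Ram(406, 17)| = 2, even; anisotropic at {7, 29}.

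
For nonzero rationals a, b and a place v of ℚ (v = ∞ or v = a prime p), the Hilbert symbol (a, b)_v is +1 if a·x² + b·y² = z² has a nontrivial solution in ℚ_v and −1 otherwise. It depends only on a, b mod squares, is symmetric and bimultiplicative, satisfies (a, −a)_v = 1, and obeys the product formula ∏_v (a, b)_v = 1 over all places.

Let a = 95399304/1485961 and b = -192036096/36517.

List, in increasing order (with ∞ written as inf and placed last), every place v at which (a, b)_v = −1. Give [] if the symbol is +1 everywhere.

Mod squares: a ≡ 546, b ≡ -273. Check v ∈ {∞, 2, 3, 7, 11, 13, 19, 23, 53}.
v=3: a=3^1·(≡2), b=3^7·(≡2) mod 3; (2|3)=-1, (2|3)=-1; (−1)^{1·7·1}·(-1)^7·(-1)^1 = -1.
v=23: a=23^-2·(≡14), b=23^0·(≡18) mod 23; (14|23)=-1, (18|23)=+1; (−1)^{-2·0·11}·(-1)^0·(+1)^-2 = +1.
v=13: a=13^1·(≡10), b=13^-1·(≡8) mod 13; (10|13)=+1, (8|13)=-1; (−1)^{1·-1·6}·(+1)^-1·(-1)^1 = -1.
v=53: a=53^-2·(≡7), b=53^-2·(≡14) mod 53; (7|53)=+1, (14|53)=-1; (−1)^{-2·-2·26}·(+1)^-2·(-1)^-2 = +1.
v=11: a=11^2·(≡8), b=11^0·(≡7) mod 11; (8|11)=-1, (7|11)=-1; (−1)^{2·0·5}·(-1)^0·(-1)^2 = +1.
v=2: v_2(a)=3, v_2(b)=8; units ≡ 1, 7 (mod 8); ε·ε+αω+βω = 0·1+3·0+8·0 ≡ 0  ⇒  (a,b)_2 = +1.
v=∞: 546 > 0 and -273 < 0  ⇒  (a,b)_∞ = +1.
v=7: a=7^1·(≡4), b=7^3·(≡6) mod 7; (4|7)=+1, (6|7)=-1; (−1)^{1·3·3}·(+1)^3·(-1)^1 = +1.
v=19: a=19^2·(≡14), b=19^0·(≡18) mod 19; (14|19)=-1, (18|19)=-1; (−1)^{2·0·9}·(-1)^0·(-1)^2 = +1.
Ram(546, -273) = {3, 13}; no ℚ_3-point on the conic.

[3, 13]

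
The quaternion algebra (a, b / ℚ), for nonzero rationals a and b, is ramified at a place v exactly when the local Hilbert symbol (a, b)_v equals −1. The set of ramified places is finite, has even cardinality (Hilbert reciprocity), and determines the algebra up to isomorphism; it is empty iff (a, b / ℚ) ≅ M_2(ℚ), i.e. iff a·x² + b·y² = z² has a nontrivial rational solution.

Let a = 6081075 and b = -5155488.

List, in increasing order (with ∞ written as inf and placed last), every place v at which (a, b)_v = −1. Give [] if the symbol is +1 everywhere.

Mod squares: a ≡ 3003, b ≡ -442. Check v ∈ {∞, 2, 3, 5, 7, 11, 13, 17}.
v=2: v_2(a)=0, v_2(b)=5; units ≡ 3, 3 (mod 8); ε·ε+αω+βω = 1·1+0·1+5·1 ≡ 0  ⇒  (a,b)_2 = +1.
v=5: a=5^2·(≡3), b=5^0·(≡2) mod 5; (3|5)=-1, (2|5)=-1; (−1)^{2·0·2}·(-1)^0·(-1)^2 = +1.
v=3: a=3^5·(≡2), b=3^6·(≡2) mod 3; (2|3)=-1, (2|3)=-1; (−1)^{5·6·1}·(-1)^6·(-1)^5 = -1.
v=11: a=11^1·(≡9), b=11^0·(≡3) mod 11; (9|11)=+1, (3|11)=+1; (−1)^{1·0·5}·(+1)^0·(+1)^1 = +1.
v=13: a=13^1·(≡9), b=13^1·(≡2) mod 13; (9|13)=+1, (2|13)=-1; (−1)^{1·1·6}·(+1)^1·(-1)^1 = -1.
v=17: a=17^0·(≡5), b=17^1·(≡16) mod 17; (5|17)=-1, (16|17)=+1; (−1)^{0·1·8}·(-1)^1·(+1)^0 = -1.
v=7: a=7^1·(≡4), b=7^0·(≡5) mod 7; (4|7)=+1, (5|7)=-1; (−1)^{1·0·3}·(+1)^0·(-1)^1 = -1.
v=∞: 3003 > 0 and -442 < 0  ⇒  (a,b)_∞ = +1.
Ram(3003, -442) = {3, 7, 13, 17}; no ℚ_3-point on the conic.

[3, 7, 13, 17]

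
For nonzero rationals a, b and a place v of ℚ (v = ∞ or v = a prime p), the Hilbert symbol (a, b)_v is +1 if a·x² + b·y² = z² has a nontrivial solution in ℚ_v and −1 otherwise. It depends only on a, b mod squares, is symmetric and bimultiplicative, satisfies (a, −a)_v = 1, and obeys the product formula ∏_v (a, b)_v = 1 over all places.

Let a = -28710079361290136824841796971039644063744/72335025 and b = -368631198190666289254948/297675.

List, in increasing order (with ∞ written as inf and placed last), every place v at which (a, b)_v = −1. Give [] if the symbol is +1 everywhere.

[2, 3, 53, inf]

Mod squares: a ≡ -59254, b ≡ -54219. Check v ∈ {∞, 2, 3, 5, 7, 11, 13, 31, 41, 43, 53}.
v=11: a=11^4·(≡4), b=11^3·(≡2) mod 11; (4|11)=+1, (2|11)=-1; (−1)^{4·3·5}·(+1)^3·(-1)^4 = +1.
v=13: a=13^9·(≡6), b=13^6·(≡9) mod 13; (6|13)=-1, (9|13)=+1; (−1)^{9·6·6}·(-1)^6·(+1)^9 = +1.
v=41: a=41^4·(≡20), b=41^2·(≡13) mod 41; (20|41)=+1, (13|41)=-1; (−1)^{4·2·20}·(+1)^2·(-1)^4 = +1.
v=53: a=53^5·(≡19), b=53^3·(≡29) mod 53; (19|53)=-1, (29|53)=+1; (−1)^{5·3·26}·(-1)^3·(+1)^5 = -1.
v=43: a=43^3·(≡16), b=43^2·(≡36) mod 43; (16|43)=+1, (36|43)=+1; (−1)^{3·2·21}·(+1)^2·(+1)^3 = +1.
v=31: a=31^2·(≡14), b=31^1·(≡19) mod 31; (14|31)=+1, (19|31)=+1; (−1)^{2·1·15}·(+1)^1·(+1)^2 = +1.
v=∞: -59254 < 0 and -54219 < 0  ⇒  (a,b)_∞ = -1.
v=5: a=5^-2·(≡1), b=5^-2·(≡1) mod 5; (1|5)=+1, (1|5)=+1; (−1)^{-2·-2·2}·(+1)^-2·(+1)^-2 = +1.
v=7: a=7^-2·(≡4), b=7^-2·(≡5) mod 7; (4|7)=+1, (5|7)=-1; (−1)^{-2·-2·3}·(+1)^-2·(-1)^-2 = +1.
v=3: a=3^-10·(≡2), b=3^-5·(≡2) mod 3; (2|3)=-1, (2|3)=-1; (−1)^{-10·-5·1}·(-1)^-5·(-1)^-10 = -1.
v=2: v_2(a)=11, v_2(b)=2; units ≡ 5, 5 (mod 8); ε·ε+αω+βω = 0·0+11·1+2·1 ≡ 1  ⇒  (a,b)_2 = -1.
(-59254, -54219 / ℚ) ramifies at {2, 3, 53, ∞}: a division algebra.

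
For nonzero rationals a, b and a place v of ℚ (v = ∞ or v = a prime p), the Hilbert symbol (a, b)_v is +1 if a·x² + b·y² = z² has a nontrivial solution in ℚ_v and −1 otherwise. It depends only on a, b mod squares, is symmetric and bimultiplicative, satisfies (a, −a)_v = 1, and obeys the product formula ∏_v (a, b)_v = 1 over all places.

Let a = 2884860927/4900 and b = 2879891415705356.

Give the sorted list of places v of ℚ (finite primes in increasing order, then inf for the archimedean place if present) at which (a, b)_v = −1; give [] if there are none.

Mod squares: a ≡ 1247, b ≡ 16211. Check v ∈ {∞, 2, 3, 5, 7, 13, 29, 43}.
v=2: v_2(a)=-2, v_2(b)=2; units ≡ 7, 3 (mod 8); ε·ε+αω+βω = 1·1+-2·1+2·0 ≡ 1  ⇒  (a,b)_2 = -1.
v=29: a=29^1·(≡12), b=29^3·(≡26) mod 29; (12|29)=-1, (26|29)=-1; (−1)^{1·3·14}·(-1)^3·(-1)^1 = +1.
v=∞: 1247 > 0 and 16211 > 0  ⇒  (a,b)_∞ = +1.
v=5: a=5^-2·(≡2), b=5^0·(≡1) mod 5; (2|5)=-1, (1|5)=+1; (−1)^{-2·0·2}·(-1)^0·(+1)^-2 = +1.
v=7: a=7^-2·(≡2), b=7^0·(≡3) mod 7; (2|7)=+1, (3|7)=-1; (−1)^{-2·0·3}·(+1)^0·(-1)^-2 = +1.
v=13: a=13^4·(≡3), b=13^5·(≡9) mod 13; (3|13)=+1, (9|13)=+1; (−1)^{4·5·6}·(+1)^5·(+1)^4 = +1.
v=3: a=3^4·(≡2), b=3^0·(≡2) mod 3; (2|3)=-1, (2|3)=-1; (−1)^{4·0·1}·(-1)^0·(-1)^4 = +1.
v=43: a=43^1·(≡29), b=43^3·(≡3) mod 43; (29|43)=-1, (3|43)=-1; (−1)^{1·3·21}·(-1)^3·(-1)^1 = -1.
|Ram(1247, 16211)| = 2, even; anisotropic at {2, 43}.

[2, 43]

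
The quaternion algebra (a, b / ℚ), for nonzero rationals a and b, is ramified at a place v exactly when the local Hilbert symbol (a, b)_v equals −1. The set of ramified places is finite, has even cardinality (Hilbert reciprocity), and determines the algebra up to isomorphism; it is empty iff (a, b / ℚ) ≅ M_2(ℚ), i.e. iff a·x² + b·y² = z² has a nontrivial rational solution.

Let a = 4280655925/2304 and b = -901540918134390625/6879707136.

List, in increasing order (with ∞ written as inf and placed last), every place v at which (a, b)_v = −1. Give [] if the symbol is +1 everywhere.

[13, 31]

(a, b) ≡ (20677, -268801) mod (ℚ^×)²; places V = {2, 3, 5, 7, 13, 23, 29, 31, ∞}.
(a,b)_29: α=1, u≡10; β=1, v≡11 (mod 29); (10|29)=-1, (11|29)=-1; sign (−1)^0·-1^1·-1^1 = +1.
(a,b)_31: α=1, u≡5; β=1, v≡9 (mod 31); (5|31)=+1, (9|31)=+1; sign (−1)^1·+1^1·+1^1 = -1.
(a,b)_7: α=2, u≡3; β=4, v≡3 (mod 7); (3|7)=-1, (3|7)=-1; sign (−1)^0·-1^4·-1^2 = +1.
(a,b)_23: α=1, u≡1; β=3, v≡21 (mod 23); (1|23)=+1, (21|23)=-1; sign (−1)^1·+1^3·-1^1 = +1.
(a,b)_3: α=-2, u≡1; β=-8, v≡2 (mod 3); (1|3)=+1, (2|3)=-1; sign (−1)^0·+1^-8·-1^-2 = +1.
(a,b)_2: α=-8, β=-20; u≡5, v≡7 (mod 8); ε(u)ε(v)=0·1, αω(v)=-8·0, βω(u)=-20·1; sum ≡ 0  ⇒  +1.
(a,b)_13: α=2, u≡7; β=3, v≡7 (mod 13); (7|13)=-1, (7|13)=-1; sign (−1)^0·-1^3·-1^2 = -1.
(a,b)_5: α=2, u≡3; β=6, v≡4 (mod 5); (3|5)=-1, (4|5)=+1; sign (−1)^0·-1^6·+1^2 = +1.
(a,b)_∞: sgn(20677)=+, sgn(-268801)=−, so +1.
(20677, -268801 / ℚ) ramifies at {13, 31}: a division algebra.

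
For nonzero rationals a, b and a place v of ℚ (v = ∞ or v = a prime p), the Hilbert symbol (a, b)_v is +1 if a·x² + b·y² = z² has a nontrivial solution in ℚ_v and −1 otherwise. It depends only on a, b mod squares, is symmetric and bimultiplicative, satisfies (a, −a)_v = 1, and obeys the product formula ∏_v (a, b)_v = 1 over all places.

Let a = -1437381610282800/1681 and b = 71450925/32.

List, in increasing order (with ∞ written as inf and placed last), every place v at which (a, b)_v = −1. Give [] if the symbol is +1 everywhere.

Mod squares: a ≡ -19227, b ≡ 15834. Check v ∈ {∞, 2, 3, 5, 7, 13, 17, 19, 29, 31, 41}.
v=7: a=7^4·(≡2), b=7^1·(≡2) mod 7; (2|7)=+1, (2|7)=+1; (−1)^{4·1·3}·(+1)^1·(+1)^4 = +1.
v=13: a=13^1·(≡12), b=13^1·(≡12) mod 13; (12|13)=+1, (12|13)=+1; (−1)^{1·1·6}·(+1)^1·(+1)^1 = +1.
v=29: a=29^1·(≡5), b=29^1·(≡24) mod 29; (5|29)=+1, (24|29)=+1; (−1)^{1·1·14}·(+1)^1·(+1)^1 = +1.
v=5: a=5^2·(≡3), b=5^2·(≡1) mod 5; (3|5)=-1, (1|5)=+1; (−1)^{2·2·2}·(-1)^2·(+1)^2 = +1.
v=17: a=17^1·(≡16), b=17^0·(≡12) mod 17; (16|17)=+1, (12|17)=-1; (−1)^{1·0·8}·(+1)^0·(-1)^1 = -1.
v=31: a=31^2·(≡23), b=31^0·(≡17) mod 31; (23|31)=-1, (17|31)=-1; (−1)^{2·0·15}·(-1)^0·(-1)^2 = +1.
v=41: a=41^-2·(≡39), b=41^0·(≡16) mod 41; (39|41)=+1, (16|41)=+1; (−1)^{-2·0·20}·(+1)^0·(+1)^-2 = +1.
v=3: a=3^5·(≡2), b=3^1·(≡1) mod 3; (2|3)=-1, (1|3)=+1; (−1)^{5·1·1}·(-1)^1·(+1)^5 = +1.
v=19: a=19^0·(≡9), b=19^2·(≡6) mod 19; (9|19)=+1, (6|19)=+1; (−1)^{0·2·9}·(+1)^2·(+1)^0 = +1.
v=2: v_2(a)=4, v_2(b)=-5; units ≡ 5, 5 (mod 8); ε·ε+αω+βω = 0·0+4·1+-5·1 ≡ 1  ⇒  (a,b)_2 = -1.
v=∞: -19227 < 0 and 15834 > 0  ⇒  (a,b)_∞ = +1.
(-19227, 15834 / ℚ) ramifies at {2, 17}: a division algebra.

[2, 17]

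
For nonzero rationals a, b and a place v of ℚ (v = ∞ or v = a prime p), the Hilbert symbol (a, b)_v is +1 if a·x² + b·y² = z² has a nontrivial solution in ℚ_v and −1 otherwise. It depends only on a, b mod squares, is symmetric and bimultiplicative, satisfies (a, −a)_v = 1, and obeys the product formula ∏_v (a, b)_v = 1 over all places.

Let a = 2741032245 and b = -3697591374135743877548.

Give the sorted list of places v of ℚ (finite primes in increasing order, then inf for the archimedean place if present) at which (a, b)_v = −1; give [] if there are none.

(a, b) ≡ (2741032245, -27683) mod (ℚ^×)²; places V = {2, 3, 5, 7, 19, 23, 31, 41, 47, ∞}.
(a,b)_41: α=1, u≡9; β=2, v≡18 (mod 41); (9|41)=+1, (18|41)=+1; sign (−1)^0·+1^2·+1^1 = +1.
(a,b)_23: α=1, u≡10; β=2, v≡16 (mod 23); (10|23)=-1, (16|23)=+1; sign (−1)^0·-1^2·+1^1 = +1.
(a,b)_5: α=1, u≡4; β=0, v≡2 (mod 5); (4|5)=+1, (2|5)=-1; sign (−1)^0·+1^0·-1^1 = -1.
(a,b)_∞: sgn(2741032245)=+, sgn(-27683)=−, so +1.
(a,b)_31: α=1, u≡25; β=3, v≡15 (mod 31); (25|31)=+1, (15|31)=-1; sign (−1)^1·+1^3·-1^1 = +1.
(a,b)_7: α=1, u≡4; β=2, v≡2 (mod 7); (4|7)=+1, (2|7)=+1; sign (−1)^0·+1^2·+1^1 = +1.
(a,b)_19: α=1, u≡2; β=3, v≡6 (mod 19); (2|19)=-1, (6|19)=+1; sign (−1)^1·-1^3·+1^1 = +1.
(a,b)_3: α=1, u≡1; β=0, v≡1 (mod 3); (1|3)=+1, (1|3)=+1; sign (−1)^0·+1^0·+1^1 = +1.
(a,b)_47: α=1, u≡26; β=3, v≡39 (mod 47); (26|47)=-1, (39|47)=-1; sign (−1)^1·-1^3·-1^1 = -1.
(a,b)_2: α=0, β=2; u≡5, v≡5 (mod 8); ε(u)ε(v)=0·0, αω(v)=0·1, βω(u)=2·1; sum ≡ 0  ⇒  +1.
|Ram(2741032245, -27683)| = 2, even; anisotropic at {5, 47}.

[5, 47]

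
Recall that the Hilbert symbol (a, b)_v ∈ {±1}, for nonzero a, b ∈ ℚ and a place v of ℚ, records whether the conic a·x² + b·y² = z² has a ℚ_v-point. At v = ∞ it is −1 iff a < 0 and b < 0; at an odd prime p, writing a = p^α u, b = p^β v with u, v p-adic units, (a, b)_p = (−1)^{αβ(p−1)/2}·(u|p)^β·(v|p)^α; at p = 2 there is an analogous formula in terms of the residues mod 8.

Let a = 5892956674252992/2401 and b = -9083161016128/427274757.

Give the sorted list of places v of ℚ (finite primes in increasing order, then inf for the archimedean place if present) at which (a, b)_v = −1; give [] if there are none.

Mod squares: a ≡ 323, b ≡ -6409. Check v ∈ {∞, 2, 3, 7, 13, 17, 19, 29, 47}.
v=47: a=47^0·(≡45), b=47^2·(≡26) mod 47; (45|47)=-1, (26|47)=-1; (−1)^{0·2·23}·(-1)^2·(-1)^0 = +1.
v=2: v_2(a)=6, v_2(b)=6; units ≡ 3, 7 (mod 8); ε·ε+αω+βω = 1·1+6·0+6·1 ≡ 1  ⇒  (a,b)_2 = -1.
v=29: a=29^2·(≡23), b=29^1·(≡3) mod 29; (23|29)=+1, (3|29)=-1; (−1)^{2·1·14}·(+1)^1·(-1)^2 = +1.
v=7: a=7^-4·(≡1), b=7^-4·(≡6) mod 7; (1|7)=+1, (6|7)=-1; (−1)^{-4·-4·3}·(+1)^-4·(-1)^-4 = +1.
v=13: a=13^0·(≡5), b=13^-3·(≡9) mod 13; (5|13)=-1, (9|13)=+1; (−1)^{0·-3·6}·(-1)^-3·(+1)^0 = -1.
v=17: a=17^3·(≡8), b=17^1·(≡12) mod 17; (8|17)=+1, (12|17)=-1; (−1)^{3·1·8}·(+1)^1·(-1)^3 = -1.
v=3: a=3^2·(≡2), b=3^-4·(≡2) mod 3; (2|3)=-1, (2|3)=-1; (−1)^{2·-4·1}·(-1)^-4·(-1)^2 = +1.
v=19: a=19^5·(≡1), b=19^4·(≡8) mod 19; (1|19)=+1, (8|19)=-1; (−1)^{5·4·9}·(+1)^4·(-1)^5 = -1.
v=∞: 323 > 0 and -6409 < 0  ⇒  (a,b)_∞ = +1.
|Ram(323, -6409)| = 4, even; anisotropic at {2, 13, 17, 19}.

[2, 13, 17, 19]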